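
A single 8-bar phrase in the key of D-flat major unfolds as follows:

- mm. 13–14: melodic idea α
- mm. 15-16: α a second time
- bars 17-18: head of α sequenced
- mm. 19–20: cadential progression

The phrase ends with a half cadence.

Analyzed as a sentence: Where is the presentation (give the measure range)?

The presentation of a sentence is the basic idea (mm. 13–14) plus its repetition (measures 15–16); the presentation is therefore measures 13-16.

measures 13–16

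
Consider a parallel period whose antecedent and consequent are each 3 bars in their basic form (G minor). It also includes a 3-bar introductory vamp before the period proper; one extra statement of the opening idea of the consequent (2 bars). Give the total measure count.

Basic parallel period: 3 + 3 = 6 bars.
6 (basic form) + 3 (introduction) + 2 (extra statement) = 11.

11 measures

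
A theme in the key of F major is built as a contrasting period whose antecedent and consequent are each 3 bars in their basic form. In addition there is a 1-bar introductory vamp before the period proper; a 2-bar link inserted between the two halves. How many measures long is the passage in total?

Basic contrasting period: 3 + 3 = 6 bars.
6 (basic form) + 1 (introduction) + 2 (link) = 9.

9 measures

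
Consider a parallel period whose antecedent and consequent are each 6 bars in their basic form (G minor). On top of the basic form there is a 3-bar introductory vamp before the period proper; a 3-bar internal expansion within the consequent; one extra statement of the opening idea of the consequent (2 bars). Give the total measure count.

20 measures

Basic parallel period: 6 + 6 = 12 bars.
12 (basic form) + 3 (introduction) + 3 (internal expansion) + 2 (extra statement) = 20.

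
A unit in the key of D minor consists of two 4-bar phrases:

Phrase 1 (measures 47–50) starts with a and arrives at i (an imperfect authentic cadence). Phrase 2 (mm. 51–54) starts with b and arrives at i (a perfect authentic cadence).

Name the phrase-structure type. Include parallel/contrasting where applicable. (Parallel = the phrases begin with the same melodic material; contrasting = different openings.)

Phrase 1 ends with an imperfect authentic cadence (weaker) and phrase 2 with a perfect authentic cadence (stronger): antecedent + consequent = a period.
The two phrases open with different material (a / b), so the period is contrasting.

contrasting period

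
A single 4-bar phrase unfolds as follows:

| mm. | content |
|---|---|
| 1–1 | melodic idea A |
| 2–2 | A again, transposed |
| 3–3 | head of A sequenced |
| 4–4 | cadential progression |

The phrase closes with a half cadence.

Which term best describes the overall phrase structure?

Basic idea (m. 1) + its repetition (bar 2) form the presentation; fragmentation and cadence (mm. 3–4) form the continuation — the 4-bar whole is a sentence.

sentence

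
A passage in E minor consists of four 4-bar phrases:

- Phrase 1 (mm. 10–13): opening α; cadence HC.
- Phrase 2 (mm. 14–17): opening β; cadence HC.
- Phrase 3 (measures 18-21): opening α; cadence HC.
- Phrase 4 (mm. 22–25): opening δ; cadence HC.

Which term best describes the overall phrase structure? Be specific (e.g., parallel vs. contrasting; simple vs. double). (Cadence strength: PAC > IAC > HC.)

phrase group

Phrase 4 ends with a half cadence, no stronger than phrase 2's half cadence, so the four phrases do not form a double period; nor do phrases 3–4 duplicate 1–2, so it is not a repeated period. With no phrase reaching a conclusive cadence, the passage is a phrase group.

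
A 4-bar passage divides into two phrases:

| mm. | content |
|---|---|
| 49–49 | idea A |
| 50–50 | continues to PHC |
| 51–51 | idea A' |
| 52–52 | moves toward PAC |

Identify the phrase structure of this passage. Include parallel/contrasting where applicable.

Phrase 1 ends with a Phrygian half cadence (weaker) and phrase 2 with a perfect authentic cadence (stronger): antecedent + consequent = a period.
The two phrases open with the same material (A / A'), so the period is parallel.

parallel period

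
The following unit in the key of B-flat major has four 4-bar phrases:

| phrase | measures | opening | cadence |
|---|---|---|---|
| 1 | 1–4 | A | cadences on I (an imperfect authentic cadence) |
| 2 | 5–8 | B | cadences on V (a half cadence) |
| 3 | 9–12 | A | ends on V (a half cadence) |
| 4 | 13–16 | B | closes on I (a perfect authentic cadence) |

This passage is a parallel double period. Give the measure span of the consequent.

In a double period the four phrases pair into a large antecedent (phrases 1–2, ending half cadence) and a large consequent (phrases 3–4, ending perfect authentic cadence). The consequent spans bars 9–16.

measures 9–16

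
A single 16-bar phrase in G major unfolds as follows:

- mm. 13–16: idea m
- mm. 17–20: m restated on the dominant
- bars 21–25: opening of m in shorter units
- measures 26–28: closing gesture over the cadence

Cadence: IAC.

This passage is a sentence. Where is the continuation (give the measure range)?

After the presentation (measures 13–20), the continuation covers the fragmentation through the cadence: mm. 21-28.

measures 21–28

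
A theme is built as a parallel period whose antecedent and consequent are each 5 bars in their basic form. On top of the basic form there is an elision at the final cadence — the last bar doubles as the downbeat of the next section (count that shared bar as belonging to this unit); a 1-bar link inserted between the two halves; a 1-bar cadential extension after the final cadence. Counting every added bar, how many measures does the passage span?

Basic parallel period: 5 + 5 = 10 bars.
10 (basic form) + 1 (link) + 1 (cadential extension) = 12.
The elision shares a bar with the next section but does not change this unit's count.

12 measures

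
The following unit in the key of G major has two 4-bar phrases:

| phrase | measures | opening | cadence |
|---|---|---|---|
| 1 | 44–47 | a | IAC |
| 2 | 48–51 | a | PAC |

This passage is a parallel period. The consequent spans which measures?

measures 48–51

The antecedent is the phrase ending with the weaker cadence (imperfect authentic cadence, phrase 1) and the consequent the one ending more conclusively (perfect authentic cadence, phrase 2); the consequent is bars 48–51.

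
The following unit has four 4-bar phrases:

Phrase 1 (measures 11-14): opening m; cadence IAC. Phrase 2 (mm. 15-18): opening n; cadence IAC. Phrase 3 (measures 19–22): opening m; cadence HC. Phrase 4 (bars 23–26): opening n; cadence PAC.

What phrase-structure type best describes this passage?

parallel double period

Four phrases in two halves: the first half (mm. 11–18) ends with an imperfect authentic cadence, the second (measures 19–26) with a perfect authentic cadence — a large antecedent–consequent pair, i.e. a double period.
Phrase 3 begins with the same material as phrase 1, making it parallel.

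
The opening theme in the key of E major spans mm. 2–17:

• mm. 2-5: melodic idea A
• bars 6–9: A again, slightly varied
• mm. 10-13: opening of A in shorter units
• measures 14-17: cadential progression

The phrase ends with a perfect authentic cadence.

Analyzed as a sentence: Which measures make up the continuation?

After the presentation (bars 2-9), the continuation covers the fragmentation through the cadence: mm. 10-17.

measures 10–17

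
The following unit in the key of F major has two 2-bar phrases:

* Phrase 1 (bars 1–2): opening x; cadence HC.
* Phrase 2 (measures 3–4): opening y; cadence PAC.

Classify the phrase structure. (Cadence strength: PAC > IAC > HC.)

contrasting period

Phrase 1 ends with a half cadence (weaker) and phrase 2 with a perfect authentic cadence (stronger): antecedent + consequent = a period.
The two phrases open with different material (x / y), so the period is contrasting.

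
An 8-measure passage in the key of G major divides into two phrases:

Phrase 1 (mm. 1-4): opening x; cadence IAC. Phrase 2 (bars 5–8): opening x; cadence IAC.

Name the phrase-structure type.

repeated phrase

Both phrases have the same opening (x) and the same cadence (imperfect authentic cadence): the second is a restatement, not a consequent, so this is a repeated phrase rather than a period.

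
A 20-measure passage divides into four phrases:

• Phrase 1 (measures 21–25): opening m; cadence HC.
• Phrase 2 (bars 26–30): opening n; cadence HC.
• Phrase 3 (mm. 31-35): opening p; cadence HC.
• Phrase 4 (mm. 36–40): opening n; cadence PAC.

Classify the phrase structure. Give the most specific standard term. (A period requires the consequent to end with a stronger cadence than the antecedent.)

Four phrases in two halves: the first half (measures 21–30) ends with a half cadence, the second (measures 31–40) with a perfect authentic cadence — a large antecedent–consequent pair, i.e. a double period.
Phrase 3 begins with different material from phrase 1, making it contrasting.

contrasting double period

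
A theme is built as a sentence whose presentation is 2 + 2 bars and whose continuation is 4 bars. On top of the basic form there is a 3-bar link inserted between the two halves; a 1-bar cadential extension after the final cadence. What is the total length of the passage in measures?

12 measures

Basic sentence: 2 + 2 + 4 = 8 bars.
8 (basic form) + 3 (link) + 1 (cadential extension) = 12.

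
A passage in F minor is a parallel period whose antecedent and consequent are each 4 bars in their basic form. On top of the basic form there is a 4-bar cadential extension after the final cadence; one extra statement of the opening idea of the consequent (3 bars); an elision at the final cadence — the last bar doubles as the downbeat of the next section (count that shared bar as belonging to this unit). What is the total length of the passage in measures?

15 measures

Basic parallel period: 4 + 4 = 8 bars.
8 (basic form) + 4 (cadential extension) + 3 (extra statement) = 15.
The elision shares a bar with the next section but does not change this unit's count.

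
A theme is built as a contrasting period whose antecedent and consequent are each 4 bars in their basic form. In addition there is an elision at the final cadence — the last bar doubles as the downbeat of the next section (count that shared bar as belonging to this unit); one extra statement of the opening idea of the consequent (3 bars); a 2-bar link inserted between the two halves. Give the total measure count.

Basic contrasting period: 4 + 4 = 8 bars.
8 (basic form) + 3 (extra statement) + 2 (link) = 13.
The elision shares a bar with the next section but does not change this unit's count.

13 measures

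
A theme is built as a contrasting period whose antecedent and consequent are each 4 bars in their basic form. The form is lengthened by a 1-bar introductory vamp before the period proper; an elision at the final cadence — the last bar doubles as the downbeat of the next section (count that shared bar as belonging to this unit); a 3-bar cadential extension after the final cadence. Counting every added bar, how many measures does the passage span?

12 measures

Basic contrasting period: 4 + 4 = 8 bars.
8 (basic form) + 1 (introduction) + 3 (cadential extension) = 12.
The elision shares a bar with the next section but does not change this unit's count.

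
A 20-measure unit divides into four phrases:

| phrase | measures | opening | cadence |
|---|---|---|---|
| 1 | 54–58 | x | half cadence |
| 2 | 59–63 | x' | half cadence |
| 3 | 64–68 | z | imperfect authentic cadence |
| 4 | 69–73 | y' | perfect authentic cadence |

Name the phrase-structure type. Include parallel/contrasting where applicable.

Four phrases in two halves: the first half (mm. 54–63) ends with a half cadence, the second (bars 64–73) with a perfect authentic cadence — a large antecedent–consequent pair, i.e. a double period.
Phrase 3 begins with different material from phrase 1, making it contrasting.

contrasting double period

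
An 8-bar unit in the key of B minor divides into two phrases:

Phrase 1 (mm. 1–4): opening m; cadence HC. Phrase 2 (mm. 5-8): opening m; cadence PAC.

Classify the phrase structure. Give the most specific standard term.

Phrase 1 ends with a half cadence (weaker) and phrase 2 with a perfect authentic cadence (stronger): antecedent + consequent = a period.
The two phrases open with the same material (m / m), so the period is parallel.

parallel period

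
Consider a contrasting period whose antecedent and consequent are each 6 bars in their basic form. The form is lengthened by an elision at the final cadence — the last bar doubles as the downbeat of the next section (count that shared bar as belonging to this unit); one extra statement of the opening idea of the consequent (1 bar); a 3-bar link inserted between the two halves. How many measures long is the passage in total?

16 measures

Basic contrasting period: 6 + 6 = 12 bars.
12 (basic form) + 1 (extra statement) + 3 (link) = 16.
The elision shares a bar with the next section but does not change this unit's count.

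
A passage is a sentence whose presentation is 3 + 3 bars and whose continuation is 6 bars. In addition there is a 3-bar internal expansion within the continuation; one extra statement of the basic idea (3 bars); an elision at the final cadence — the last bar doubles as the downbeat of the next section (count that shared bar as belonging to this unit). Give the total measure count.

Basic sentence: 3 + 3 + 6 = 12 bars.
12 (basic form) + 3 (internal expansion) + 3 (extra statement) = 18.
The elision shares a bar with the next section but does not change this unit's count.

18 measures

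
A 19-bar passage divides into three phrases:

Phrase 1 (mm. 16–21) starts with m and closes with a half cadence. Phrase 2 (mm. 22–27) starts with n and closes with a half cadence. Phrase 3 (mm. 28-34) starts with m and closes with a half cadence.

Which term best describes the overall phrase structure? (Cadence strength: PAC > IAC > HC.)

phrase group

The final phrase closes with a half cadence, which is not stronger than the preceding half cadence; the 3 phrases lack an overall antecedent–consequent design and so form a phrase group.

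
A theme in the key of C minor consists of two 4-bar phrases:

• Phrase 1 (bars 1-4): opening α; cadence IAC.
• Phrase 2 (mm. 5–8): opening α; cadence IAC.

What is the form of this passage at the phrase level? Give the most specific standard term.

repeated phrase

Both phrases have the same opening (α) and the same cadence (imperfect authentic cadence): the second is a restatement, not a consequent, so this is a repeated phrase rather than a period.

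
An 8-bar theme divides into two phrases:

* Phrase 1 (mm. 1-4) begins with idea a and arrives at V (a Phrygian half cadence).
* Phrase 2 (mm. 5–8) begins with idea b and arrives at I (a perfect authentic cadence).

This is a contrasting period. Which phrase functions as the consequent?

The phrase ending with the weaker cadence (Phrygian half cadence) is the antecedent; the one ending more conclusively (perfect authentic cadence) is the consequent. The consequent is phrase 2.

phrase 2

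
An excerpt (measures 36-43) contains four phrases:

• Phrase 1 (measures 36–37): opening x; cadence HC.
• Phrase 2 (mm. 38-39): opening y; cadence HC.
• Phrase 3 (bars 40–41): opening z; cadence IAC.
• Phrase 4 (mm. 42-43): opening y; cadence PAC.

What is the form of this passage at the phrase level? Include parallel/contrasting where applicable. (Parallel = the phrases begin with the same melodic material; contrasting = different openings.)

contrasting double period

Four phrases in two halves: the first half (mm. 36–39) ends with a half cadence, the second (mm. 40-43) with a perfect authentic cadence — a large antecedent–consequent pair, i.e. a double period.
Phrase 3 begins with different material from phrase 1, making it contrasting.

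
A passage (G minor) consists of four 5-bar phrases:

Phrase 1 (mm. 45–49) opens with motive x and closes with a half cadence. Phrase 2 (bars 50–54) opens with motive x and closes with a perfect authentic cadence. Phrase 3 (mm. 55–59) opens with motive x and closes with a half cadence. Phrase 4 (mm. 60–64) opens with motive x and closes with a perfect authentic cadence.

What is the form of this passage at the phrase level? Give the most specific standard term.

repeated period

The cadence pattern HC–PAC–HC–PAC is weak–strong twice, and phrases 3–4 restate phrases 1–2: a period heard twice, not a double period (which would end weakly at phrase 2).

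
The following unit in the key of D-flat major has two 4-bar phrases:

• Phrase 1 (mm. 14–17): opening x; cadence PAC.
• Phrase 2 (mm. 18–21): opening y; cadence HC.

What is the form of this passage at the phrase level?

The second phrase closes with a half cadence, which is not stronger than the first phrase's perfect authentic cadence; without a weak→strong cadential pair there is no antecedent–consequent relationship, so this is a phrase group rather than a period.

phrase group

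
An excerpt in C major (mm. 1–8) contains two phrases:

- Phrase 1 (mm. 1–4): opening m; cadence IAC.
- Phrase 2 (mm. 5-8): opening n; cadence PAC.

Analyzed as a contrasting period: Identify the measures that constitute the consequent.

The antecedent is the phrase ending with the weaker cadence (imperfect authentic cadence, phrase 1) and the consequent the one ending more conclusively (perfect authentic cadence, phrase 2); the consequent is measures 5-8.

measures 5–8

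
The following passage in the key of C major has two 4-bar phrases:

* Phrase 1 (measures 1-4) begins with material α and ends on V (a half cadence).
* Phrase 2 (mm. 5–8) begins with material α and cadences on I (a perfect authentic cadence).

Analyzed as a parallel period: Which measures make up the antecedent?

The antecedent is the phrase ending with the weaker cadence (half cadence, phrase 1) and the consequent the one ending more conclusively (perfect authentic cadence, phrase 2); the antecedent is measures 1–4.

measures 1–4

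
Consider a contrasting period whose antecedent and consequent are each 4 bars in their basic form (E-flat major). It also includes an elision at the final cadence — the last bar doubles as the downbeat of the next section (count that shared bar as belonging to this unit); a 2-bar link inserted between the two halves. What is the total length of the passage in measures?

10 measures

Basic contrasting period: 4 + 4 = 8 bars.
8 (basic form) + 2 (link) = 10.
The elision shares a bar with the next section but does not change this unit's count.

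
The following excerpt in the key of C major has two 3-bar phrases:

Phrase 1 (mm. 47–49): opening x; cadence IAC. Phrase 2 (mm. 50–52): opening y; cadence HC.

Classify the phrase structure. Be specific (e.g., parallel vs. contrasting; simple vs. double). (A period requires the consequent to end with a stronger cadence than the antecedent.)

phrase group

The second phrase closes with a half cadence, which is not stronger than the first phrase's imperfect authentic cadence; without a weak→strong cadential pair there is no antecedent–consequent relationship, so this is a phrase group rather than a period.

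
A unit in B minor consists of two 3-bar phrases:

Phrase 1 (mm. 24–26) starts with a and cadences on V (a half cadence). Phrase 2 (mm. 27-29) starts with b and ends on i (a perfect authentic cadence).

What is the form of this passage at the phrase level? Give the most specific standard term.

Phrase 1 ends with a half cadence (weaker) and phrase 2 with a perfect authentic cadence (stronger): antecedent + consequent = a period.
The two phrases open with different material (a / b), so the period is contrasting.

contrasting period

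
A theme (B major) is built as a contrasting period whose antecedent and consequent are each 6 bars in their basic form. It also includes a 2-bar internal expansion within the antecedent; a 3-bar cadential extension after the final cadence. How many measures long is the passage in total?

Basic contrasting period: 6 + 6 = 12 bars.
12 (basic form) + 2 (internal expansion) + 3 (cadential extension) = 17.

17 measures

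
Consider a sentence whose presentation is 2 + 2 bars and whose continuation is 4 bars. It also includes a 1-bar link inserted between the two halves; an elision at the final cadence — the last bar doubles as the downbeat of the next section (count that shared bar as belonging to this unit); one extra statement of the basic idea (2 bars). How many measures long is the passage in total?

11 measures

Basic sentence: 2 + 2 + 4 = 8 bars.
8 (basic form) + 1 (link) + 2 (extra statement) = 11.
The elision shares a bar with the next section but does not change this unit's count.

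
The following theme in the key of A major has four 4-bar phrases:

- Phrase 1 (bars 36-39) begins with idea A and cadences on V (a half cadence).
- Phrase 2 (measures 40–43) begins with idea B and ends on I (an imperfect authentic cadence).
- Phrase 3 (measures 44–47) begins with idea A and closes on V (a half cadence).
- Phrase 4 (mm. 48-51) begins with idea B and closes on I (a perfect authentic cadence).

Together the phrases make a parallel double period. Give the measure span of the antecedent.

measures 36–43

In a double period the first pair of phrases (ending imperfect authentic cadence) is the large antecedent and the second pair (ending perfect authentic cadence) is the large consequent; the antecedent is measures 36–43.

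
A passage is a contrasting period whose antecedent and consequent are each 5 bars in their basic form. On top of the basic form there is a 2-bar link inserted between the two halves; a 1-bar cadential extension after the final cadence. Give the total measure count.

Basic contrasting period: 5 + 5 = 10 bars.
10 (basic form) + 2 (link) + 1 (cadential extension) = 13.

13 measures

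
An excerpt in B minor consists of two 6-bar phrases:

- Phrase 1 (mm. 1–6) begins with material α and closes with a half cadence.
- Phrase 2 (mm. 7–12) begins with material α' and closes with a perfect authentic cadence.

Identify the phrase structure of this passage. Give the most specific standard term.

Phrase 1 ends with a half cadence (weaker) and phrase 2 with a perfect authentic cadence (stronger): antecedent + consequent = a period.
The two phrases open with the same material (α / α'), so the period is parallel.

parallel period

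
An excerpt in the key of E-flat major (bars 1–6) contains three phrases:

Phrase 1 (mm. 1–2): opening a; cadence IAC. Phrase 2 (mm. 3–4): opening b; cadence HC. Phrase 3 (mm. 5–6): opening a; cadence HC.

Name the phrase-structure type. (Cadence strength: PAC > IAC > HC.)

The final phrase closes with a half cadence, which is not stronger than the preceding half cadence; the 3 phrases lack an overall antecedent–consequent design and so form a phrase group.

phrase group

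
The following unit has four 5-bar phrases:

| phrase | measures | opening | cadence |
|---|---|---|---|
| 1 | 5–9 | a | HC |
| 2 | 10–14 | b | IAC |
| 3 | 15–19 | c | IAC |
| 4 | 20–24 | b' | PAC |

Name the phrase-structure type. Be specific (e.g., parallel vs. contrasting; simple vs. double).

contrasting double period

Four phrases in two halves: the first half (bars 5–14) ends with an imperfect authentic cadence, the second (mm. 15–24) with a perfect authentic cadence — a large antecedent–consequent pair, i.e. a double period.
Phrase 3 begins with different material from phrase 1, making it contrasting.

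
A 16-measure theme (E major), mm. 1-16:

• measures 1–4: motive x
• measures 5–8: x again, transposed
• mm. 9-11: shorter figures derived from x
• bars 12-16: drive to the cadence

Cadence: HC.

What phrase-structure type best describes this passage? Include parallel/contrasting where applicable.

sentence

Basic idea (measures 1–4) + its repetition (mm. 5–8) form the presentation; fragmentation and cadence (measures 9-16) form the continuation — the 16-bar whole is a sentence.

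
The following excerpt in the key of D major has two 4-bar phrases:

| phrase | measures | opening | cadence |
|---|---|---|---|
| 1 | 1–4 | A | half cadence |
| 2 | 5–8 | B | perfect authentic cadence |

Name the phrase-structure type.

Phrase 1 ends with a half cadence (weaker) and phrase 2 with a perfect authentic cadence (stronger): antecedent + consequent = a period.
The two phrases open with different material (A / B), so the period is contrasting.

contrasting period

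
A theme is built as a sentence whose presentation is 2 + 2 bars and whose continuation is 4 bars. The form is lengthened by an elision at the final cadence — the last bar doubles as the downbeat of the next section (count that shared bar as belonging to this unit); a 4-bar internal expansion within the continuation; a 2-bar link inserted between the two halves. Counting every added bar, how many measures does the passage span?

14 measures

Basic sentence: 2 + 2 + 4 = 8 bars.
8 (basic form) + 4 (internal expansion) + 2 (link) = 14.
The elision shares a bar with the next section but does not change this unit's count.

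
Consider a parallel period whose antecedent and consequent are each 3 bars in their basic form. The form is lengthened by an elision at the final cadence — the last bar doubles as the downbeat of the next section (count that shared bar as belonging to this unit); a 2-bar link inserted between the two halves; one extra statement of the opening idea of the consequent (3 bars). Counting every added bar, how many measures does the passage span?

Basic parallel period: 3 + 3 = 6 bars.
6 (basic form) + 2 (link) + 3 (extra statement) = 11.
The elision shares a bar with the next section but does not change this unit's count.

11 measures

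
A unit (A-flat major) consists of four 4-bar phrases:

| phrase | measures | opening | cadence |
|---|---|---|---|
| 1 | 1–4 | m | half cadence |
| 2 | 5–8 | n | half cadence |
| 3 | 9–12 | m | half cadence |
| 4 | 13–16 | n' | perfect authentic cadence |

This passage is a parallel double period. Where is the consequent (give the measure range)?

measures 9–16

In a double period the four phrases pair into a large antecedent (phrases 1–2, ending half cadence) and a large consequent (phrases 3–4, ending perfect authentic cadence). The consequent spans mm. 9-16.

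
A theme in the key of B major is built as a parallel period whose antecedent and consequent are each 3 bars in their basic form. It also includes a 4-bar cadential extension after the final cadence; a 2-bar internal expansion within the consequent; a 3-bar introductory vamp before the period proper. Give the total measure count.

15 measures

Basic parallel period: 3 + 3 = 6 bars.
6 (basic form) + 4 (cadential extension) + 2 (internal expansion) + 3 (introduction) = 15.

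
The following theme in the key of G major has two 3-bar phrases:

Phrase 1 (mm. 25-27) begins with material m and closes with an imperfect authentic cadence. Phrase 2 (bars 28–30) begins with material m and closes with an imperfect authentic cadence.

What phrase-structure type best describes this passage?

Both phrases have the same opening (m) and the same cadence (imperfect authentic cadence): the second is a restatement, not a consequent, so this is a repeated phrase rather than a period.

repeated phrase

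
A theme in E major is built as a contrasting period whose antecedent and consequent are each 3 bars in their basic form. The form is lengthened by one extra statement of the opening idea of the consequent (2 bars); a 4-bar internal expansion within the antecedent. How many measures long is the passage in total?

12 measures

Basic contrasting period: 3 + 3 = 6 bars.
6 (basic form) + 2 (extra statement) + 4 (internal expansion) = 12.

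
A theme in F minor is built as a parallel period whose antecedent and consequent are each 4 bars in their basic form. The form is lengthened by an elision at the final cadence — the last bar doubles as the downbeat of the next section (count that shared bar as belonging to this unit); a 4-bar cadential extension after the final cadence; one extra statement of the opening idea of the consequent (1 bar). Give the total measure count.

13 measures

Basic parallel period: 4 + 4 = 8 bars.
8 (basic form) + 4 (cadential extension) + 1 (extra statement) = 13.
The elision shares a bar with the next section but does not change this unit's count.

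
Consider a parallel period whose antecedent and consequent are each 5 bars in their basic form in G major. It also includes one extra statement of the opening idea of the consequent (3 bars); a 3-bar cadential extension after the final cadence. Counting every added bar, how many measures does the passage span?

16 measures

Basic parallel period: 5 + 5 = 10 bars.
10 (basic form) + 3 (extra statement) + 3 (cadential extension) = 16.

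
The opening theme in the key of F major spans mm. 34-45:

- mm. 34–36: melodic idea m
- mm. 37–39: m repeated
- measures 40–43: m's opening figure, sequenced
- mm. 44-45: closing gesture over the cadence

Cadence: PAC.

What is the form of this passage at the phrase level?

sentence

Basic idea (bars 34–36) + its repetition (mm. 37–39) form the presentation; fragmentation and cadence (bars 40–45) form the continuation — the 12-bar whole is a sentence.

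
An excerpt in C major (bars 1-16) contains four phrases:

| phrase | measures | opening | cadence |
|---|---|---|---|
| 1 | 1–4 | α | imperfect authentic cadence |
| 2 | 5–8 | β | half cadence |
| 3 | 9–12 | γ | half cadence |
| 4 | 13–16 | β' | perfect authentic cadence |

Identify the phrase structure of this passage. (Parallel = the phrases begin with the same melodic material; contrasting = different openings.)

Four phrases in two halves: the first half (bars 1-8) ends with a half cadence, the second (mm. 9–16) with a perfect authentic cadence — a large antecedent–consequent pair, i.e. a double period.
Phrase 3 begins with different material from phrase 1, making it contrasting.

contrasting double period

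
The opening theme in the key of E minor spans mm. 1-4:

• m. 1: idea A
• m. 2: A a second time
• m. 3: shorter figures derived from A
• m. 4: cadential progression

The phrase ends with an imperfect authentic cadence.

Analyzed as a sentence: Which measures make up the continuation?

measures 3–4

After the presentation (mm. 1-2), the continuation covers the fragmentation through the cadence: bars 3–4.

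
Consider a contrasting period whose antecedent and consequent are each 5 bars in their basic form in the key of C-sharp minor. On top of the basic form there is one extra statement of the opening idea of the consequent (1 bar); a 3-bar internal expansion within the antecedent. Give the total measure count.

14 measures

Basic contrasting period: 5 + 5 = 10 bars.
10 (basic form) + 1 (extra statement) + 3 (internal expansion) = 14.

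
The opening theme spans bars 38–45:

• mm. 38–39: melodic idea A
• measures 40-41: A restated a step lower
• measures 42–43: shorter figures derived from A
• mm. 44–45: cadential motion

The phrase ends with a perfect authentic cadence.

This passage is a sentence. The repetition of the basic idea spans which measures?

The presentation of a sentence is the basic idea (mm. 38–39) plus its repetition (measures 40–41); the repetition of the basic idea is therefore mm. 40-41.

measures 40–41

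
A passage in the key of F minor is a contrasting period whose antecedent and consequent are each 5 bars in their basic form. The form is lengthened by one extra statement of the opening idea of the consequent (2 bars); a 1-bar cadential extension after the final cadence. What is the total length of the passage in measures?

Basic contrasting period: 5 + 5 = 10 bars.
10 (basic form) + 2 (extra statement) + 1 (cadential extension) = 13.

13 measures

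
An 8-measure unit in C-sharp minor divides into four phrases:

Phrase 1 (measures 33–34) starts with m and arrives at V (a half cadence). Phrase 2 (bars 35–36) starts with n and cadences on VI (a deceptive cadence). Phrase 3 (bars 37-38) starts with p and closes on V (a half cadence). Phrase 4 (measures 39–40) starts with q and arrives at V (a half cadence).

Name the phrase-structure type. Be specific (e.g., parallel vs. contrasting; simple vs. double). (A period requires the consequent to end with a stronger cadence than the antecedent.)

phrase group

Phrase 4 ends with a half cadence, no stronger than phrase 2's deceptive cadence, so the four phrases do not form a double period; nor do phrases 3–4 duplicate 1–2, so it is not a repeated period. With no phrase reaching a conclusive cadence, the passage is a phrase group.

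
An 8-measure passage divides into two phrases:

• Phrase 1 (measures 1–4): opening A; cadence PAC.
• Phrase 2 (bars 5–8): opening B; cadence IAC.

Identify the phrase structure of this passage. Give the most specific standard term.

The second phrase closes with an imperfect authentic cadence, which is not stronger than the first phrase's perfect authentic cadence; without a weak→strong cadential pair there is no antecedent–consequent relationship, so this is a phrase group rather than a period.

phrase group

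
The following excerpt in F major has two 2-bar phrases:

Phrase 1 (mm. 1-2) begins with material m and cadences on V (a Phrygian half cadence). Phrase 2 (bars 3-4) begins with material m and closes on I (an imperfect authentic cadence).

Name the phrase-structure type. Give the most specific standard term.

Phrase 1 ends with a Phrygian half cadence (weaker) and phrase 2 with an imperfect authentic cadence (stronger): antecedent + consequent = a period.
The two phrases open with the same material (m / m), so the period is parallel.

parallel period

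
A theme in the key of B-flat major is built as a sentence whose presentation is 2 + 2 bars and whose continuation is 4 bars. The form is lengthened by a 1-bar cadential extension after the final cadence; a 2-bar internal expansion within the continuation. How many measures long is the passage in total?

Basic sentence: 2 + 2 + 4 = 8 bars.
8 (basic form) + 1 (cadential extension) + 2 (internal expansion) = 11.

11 measures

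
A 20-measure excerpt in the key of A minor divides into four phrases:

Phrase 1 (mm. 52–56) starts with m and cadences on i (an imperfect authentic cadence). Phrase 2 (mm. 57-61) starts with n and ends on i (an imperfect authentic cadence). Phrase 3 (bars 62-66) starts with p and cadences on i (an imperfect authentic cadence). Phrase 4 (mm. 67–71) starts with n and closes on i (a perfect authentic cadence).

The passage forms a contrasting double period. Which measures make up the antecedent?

measures 52–61

In a double period the four phrases pair into a large antecedent (phrases 1–2, ending imperfect authentic cadence) and a large consequent (phrases 3–4, ending perfect authentic cadence). The antecedent spans bars 52-61.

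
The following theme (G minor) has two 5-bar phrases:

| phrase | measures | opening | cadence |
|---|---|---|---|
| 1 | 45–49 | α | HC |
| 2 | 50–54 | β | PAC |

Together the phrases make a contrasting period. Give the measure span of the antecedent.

measures 45–49

The phrase ending with the weaker cadence (half cadence) is the antecedent; the one ending more conclusively (perfect authentic cadence) is the consequent. The antecedent is measures 45–49.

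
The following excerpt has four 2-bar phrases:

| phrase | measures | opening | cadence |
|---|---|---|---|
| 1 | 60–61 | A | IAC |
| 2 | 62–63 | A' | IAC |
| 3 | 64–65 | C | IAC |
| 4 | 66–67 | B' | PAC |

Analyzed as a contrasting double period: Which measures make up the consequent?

measures 64–67

In a double period the four phrases pair into a large antecedent (phrases 1–2, ending imperfect authentic cadence) and a large consequent (phrases 3–4, ending perfect authentic cadence). The consequent spans bars 64–67.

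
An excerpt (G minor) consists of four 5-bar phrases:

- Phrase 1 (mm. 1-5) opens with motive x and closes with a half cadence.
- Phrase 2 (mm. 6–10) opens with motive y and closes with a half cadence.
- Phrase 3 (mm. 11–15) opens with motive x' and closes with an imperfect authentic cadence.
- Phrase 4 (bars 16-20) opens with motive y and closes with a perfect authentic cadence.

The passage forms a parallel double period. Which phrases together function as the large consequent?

phrases 3 and 4

In a double period the first pair of phrases (ending half cadence) is the large antecedent and the second pair (ending perfect authentic cadence) is the large consequent; the consequent is phrases 3 and 4.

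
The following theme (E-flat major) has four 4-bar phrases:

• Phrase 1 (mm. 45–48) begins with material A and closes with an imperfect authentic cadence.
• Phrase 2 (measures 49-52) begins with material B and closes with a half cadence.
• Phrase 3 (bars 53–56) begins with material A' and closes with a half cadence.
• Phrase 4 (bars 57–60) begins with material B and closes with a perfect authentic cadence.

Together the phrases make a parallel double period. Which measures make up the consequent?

measures 53–60

In a double period the first pair of phrases (ending half cadence) is the large antecedent and the second pair (ending perfect authentic cadence) is the large consequent; the consequent is measures 53–60.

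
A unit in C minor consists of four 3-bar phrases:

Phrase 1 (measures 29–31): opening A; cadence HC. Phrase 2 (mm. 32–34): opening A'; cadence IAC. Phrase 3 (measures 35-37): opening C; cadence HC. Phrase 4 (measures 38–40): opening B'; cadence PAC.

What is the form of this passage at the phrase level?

contrasting double period

Four phrases in two halves: the first half (bars 29–34) ends with an imperfect authentic cadence, the second (measures 35–40) with a perfect authentic cadence — a large antecedent–consequent pair, i.e. a double period.
Phrase 3 begins with different material from phrase 1, making it contrasting.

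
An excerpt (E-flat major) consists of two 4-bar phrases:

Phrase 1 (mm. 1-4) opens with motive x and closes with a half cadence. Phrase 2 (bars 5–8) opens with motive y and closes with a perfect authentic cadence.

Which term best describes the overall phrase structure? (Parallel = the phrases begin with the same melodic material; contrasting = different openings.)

Phrase 1 ends with a half cadence (weaker) and phrase 2 with a perfect authentic cadence (stronger): antecedent + consequent = a period.
The two phrases open with different material (x / y), so the period is contrasting.

contrasting period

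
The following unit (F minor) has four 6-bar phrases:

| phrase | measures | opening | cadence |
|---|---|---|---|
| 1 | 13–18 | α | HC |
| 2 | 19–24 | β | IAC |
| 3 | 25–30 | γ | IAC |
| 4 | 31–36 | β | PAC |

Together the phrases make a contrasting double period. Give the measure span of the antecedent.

measures 13–24

In a double period the first pair of phrases (ending imperfect authentic cadence) is the large antecedent and the second pair (ending perfect authentic cadence) is the large consequent; the antecedent is measures 13–24.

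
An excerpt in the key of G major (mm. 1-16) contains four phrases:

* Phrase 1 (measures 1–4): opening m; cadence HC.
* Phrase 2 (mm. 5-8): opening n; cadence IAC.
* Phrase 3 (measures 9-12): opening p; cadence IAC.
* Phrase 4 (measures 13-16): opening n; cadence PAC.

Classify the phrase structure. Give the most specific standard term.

contrasting double period

Four phrases in two halves: the first half (mm. 1–8) ends with an imperfect authentic cadence, the second (bars 9-16) with a perfect authentic cadence — a large antecedent–consequent pair, i.e. a double period.
Phrase 3 begins with different material from phrase 1, making it contrasting.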